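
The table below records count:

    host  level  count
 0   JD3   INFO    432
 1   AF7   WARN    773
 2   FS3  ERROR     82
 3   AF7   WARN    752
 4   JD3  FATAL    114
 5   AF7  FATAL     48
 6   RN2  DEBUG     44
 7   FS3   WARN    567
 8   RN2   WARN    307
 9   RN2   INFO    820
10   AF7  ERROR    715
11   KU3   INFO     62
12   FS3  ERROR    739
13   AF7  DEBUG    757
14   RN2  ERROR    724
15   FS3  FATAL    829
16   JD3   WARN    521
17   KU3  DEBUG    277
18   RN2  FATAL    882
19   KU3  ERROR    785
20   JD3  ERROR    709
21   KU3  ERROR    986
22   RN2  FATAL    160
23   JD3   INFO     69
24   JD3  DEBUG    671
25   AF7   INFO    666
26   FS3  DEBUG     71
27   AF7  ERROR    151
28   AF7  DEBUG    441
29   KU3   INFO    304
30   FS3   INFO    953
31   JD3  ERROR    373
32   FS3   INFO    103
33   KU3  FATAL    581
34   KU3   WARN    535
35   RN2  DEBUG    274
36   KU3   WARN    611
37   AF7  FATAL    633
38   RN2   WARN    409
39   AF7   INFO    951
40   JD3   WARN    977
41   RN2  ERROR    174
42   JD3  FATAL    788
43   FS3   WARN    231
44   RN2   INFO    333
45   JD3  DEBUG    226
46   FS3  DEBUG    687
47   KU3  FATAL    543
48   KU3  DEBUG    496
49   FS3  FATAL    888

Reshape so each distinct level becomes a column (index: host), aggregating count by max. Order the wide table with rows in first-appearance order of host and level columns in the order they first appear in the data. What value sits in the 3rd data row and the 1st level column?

With rows in first-appearance order of host, row 3 is host=FS3. level columns in first-appearance order: INFO, WARN, ERROR, FATAL, DEBUG; column 1 is INFO.
Long rows with host=FS3, level=INFO: max(953, 103) = 953.

953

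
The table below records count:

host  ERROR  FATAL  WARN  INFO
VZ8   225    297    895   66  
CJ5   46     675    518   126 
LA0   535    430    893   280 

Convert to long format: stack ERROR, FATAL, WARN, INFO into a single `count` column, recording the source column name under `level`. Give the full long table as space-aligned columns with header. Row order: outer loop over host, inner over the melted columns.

Each (host, column) pair becomes one row: 3 × 4 = 12 rows.
For example, (VZ8, ERROR) → count=225.

host  level  count
VZ8   ERROR  225  
VZ8   FATAL  297  
VZ8   WARN   895  
VZ8   INFO   66   
CJ5   ERROR  46   
CJ5   FATAL  675  
CJ5   WARN   518  
CJ5   INFO   126  
LA0   ERROR  535  
LA0   FATAL  430  
LA0   WARN   893  
LA0   INFO   280  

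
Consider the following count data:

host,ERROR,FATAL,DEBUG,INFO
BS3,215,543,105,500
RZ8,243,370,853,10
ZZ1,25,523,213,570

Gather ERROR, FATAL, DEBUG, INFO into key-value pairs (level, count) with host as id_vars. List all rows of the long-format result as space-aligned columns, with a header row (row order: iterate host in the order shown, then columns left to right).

host  level  count
BS3   ERROR  215  
BS3   FATAL  543  
BS3   DEBUG  105  
BS3   INFO   500  
RZ8   ERROR  243  
RZ8   FATAL  370  
RZ8   DEBUG  853  
RZ8   INFO   10   
ZZ1   ERROR  25   
ZZ1   FATAL  523  
ZZ1   DEBUG  213  
ZZ1   INFO   570  

Each (host, column) pair becomes one row: 3 × 4 = 12 rows.
For example, (BS3, ERROR) → count=215.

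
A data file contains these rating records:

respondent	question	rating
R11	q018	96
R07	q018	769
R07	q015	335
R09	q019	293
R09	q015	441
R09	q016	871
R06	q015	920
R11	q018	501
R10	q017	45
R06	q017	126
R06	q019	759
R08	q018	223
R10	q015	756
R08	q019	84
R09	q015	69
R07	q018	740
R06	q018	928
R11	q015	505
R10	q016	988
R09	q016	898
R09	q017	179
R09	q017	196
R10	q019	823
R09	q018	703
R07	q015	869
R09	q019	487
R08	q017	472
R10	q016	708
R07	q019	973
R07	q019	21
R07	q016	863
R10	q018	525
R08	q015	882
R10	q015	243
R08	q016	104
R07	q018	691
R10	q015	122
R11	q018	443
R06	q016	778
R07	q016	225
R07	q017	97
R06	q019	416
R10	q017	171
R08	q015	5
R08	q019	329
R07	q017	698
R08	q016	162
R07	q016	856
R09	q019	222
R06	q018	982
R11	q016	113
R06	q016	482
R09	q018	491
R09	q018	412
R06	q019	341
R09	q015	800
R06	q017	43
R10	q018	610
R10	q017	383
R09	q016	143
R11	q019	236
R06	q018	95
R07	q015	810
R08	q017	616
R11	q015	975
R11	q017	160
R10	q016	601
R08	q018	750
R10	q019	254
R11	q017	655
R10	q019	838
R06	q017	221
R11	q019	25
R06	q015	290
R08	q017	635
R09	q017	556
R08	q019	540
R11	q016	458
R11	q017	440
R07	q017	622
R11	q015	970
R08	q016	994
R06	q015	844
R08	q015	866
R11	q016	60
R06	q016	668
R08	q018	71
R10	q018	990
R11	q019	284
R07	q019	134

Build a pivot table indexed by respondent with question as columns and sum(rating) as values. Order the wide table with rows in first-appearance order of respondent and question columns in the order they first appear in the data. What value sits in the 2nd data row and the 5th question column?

1417

With rows in first-appearance order of respondent, row 2 is respondent=R07. question columns in first-appearance order: q018, q015, q019, q016, q017; column 5 is q017.
Long rows with respondent=R07, question=q017: 97 + 698 + 622 = 1417.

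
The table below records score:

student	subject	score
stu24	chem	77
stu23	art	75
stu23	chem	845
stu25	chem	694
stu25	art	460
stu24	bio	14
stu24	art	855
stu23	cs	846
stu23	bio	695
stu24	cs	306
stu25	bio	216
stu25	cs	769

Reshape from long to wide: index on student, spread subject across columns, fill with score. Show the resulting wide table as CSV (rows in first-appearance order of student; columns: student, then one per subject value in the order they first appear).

student,chem,art,bio,cs
stu24,77,855,14,306
stu23,845,75,695,846
stu25,694,460,216,769

Columns: student plus the 4 distinct subject values (chem, art, bio, cs).
For example, row stu24 column chem takes score=77 from the long row (stu24, chem).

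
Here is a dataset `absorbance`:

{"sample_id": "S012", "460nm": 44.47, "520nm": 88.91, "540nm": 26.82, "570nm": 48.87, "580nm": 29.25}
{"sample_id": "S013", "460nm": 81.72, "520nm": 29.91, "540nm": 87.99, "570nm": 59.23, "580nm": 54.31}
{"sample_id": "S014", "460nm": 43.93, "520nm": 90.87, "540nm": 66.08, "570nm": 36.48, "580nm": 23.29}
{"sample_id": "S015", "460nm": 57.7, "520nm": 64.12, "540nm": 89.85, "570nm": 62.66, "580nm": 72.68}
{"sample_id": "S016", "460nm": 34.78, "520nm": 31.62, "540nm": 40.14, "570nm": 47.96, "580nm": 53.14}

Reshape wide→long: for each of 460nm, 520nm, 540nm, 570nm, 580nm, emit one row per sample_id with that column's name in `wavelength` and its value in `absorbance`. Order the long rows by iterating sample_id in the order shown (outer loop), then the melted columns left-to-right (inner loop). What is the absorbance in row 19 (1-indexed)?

25 rows total (5 × 5). Row 19: index ⌊(19-1)/5⌋ = 3 into sample_id → S015; (19-1) mod 5 = 3 into the melted columns → 570nm.
So row 19 is (S015, 570nm, 62.66); absorbance = 62.66.

62.66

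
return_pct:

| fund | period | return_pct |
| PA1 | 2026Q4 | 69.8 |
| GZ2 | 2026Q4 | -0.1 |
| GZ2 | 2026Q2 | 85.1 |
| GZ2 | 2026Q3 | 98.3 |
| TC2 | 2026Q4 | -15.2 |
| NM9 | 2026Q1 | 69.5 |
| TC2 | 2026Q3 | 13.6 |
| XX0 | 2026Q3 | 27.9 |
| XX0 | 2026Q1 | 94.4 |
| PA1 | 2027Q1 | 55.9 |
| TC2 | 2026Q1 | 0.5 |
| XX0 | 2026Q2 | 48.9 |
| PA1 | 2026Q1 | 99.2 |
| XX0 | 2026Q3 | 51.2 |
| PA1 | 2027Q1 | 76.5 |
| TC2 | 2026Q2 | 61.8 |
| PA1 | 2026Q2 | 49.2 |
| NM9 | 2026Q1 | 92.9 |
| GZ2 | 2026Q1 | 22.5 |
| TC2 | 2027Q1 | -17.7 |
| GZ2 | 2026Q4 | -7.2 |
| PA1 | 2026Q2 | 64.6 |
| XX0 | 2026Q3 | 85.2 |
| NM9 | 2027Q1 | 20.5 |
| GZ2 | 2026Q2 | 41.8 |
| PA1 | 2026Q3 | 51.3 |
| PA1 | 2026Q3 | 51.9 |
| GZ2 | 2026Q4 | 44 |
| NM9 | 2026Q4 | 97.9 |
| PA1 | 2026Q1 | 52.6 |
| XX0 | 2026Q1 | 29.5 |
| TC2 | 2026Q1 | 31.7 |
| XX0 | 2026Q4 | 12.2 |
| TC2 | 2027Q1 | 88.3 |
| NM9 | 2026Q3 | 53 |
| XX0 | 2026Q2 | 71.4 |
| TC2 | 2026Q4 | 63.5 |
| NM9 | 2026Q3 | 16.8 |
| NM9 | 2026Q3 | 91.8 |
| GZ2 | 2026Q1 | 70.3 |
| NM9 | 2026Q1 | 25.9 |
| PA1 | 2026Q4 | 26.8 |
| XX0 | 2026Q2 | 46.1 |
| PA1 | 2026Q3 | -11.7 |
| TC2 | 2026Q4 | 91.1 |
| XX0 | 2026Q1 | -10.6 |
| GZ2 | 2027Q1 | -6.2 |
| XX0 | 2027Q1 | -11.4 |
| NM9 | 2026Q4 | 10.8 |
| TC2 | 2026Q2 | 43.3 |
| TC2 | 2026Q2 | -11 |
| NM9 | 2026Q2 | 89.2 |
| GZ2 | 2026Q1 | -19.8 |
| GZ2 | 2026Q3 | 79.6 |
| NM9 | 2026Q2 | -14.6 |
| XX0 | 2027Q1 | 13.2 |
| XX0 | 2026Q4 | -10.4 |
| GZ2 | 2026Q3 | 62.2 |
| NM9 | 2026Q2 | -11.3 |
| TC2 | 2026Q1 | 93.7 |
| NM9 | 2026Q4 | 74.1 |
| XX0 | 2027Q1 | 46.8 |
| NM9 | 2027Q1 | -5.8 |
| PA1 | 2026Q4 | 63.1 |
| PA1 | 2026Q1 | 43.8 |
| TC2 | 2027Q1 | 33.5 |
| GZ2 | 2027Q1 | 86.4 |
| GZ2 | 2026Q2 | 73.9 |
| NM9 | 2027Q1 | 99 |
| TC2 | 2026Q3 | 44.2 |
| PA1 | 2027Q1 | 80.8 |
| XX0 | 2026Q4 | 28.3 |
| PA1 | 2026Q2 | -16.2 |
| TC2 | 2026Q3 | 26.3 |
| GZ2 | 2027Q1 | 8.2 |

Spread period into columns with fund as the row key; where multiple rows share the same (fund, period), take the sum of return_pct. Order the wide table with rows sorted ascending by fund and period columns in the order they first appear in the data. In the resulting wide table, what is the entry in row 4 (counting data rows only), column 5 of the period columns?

With rows sorted ascending by fund, row 4 is fund=TC2. period columns in first-appearance order: 2026Q4, 2026Q2, 2026Q3, 2026Q1, 2027Q1; column 5 is 2027Q1.
Long rows with fund=TC2, period=2027Q1: -17.7 + 88.3 + 33.5 = 104.1.

104.1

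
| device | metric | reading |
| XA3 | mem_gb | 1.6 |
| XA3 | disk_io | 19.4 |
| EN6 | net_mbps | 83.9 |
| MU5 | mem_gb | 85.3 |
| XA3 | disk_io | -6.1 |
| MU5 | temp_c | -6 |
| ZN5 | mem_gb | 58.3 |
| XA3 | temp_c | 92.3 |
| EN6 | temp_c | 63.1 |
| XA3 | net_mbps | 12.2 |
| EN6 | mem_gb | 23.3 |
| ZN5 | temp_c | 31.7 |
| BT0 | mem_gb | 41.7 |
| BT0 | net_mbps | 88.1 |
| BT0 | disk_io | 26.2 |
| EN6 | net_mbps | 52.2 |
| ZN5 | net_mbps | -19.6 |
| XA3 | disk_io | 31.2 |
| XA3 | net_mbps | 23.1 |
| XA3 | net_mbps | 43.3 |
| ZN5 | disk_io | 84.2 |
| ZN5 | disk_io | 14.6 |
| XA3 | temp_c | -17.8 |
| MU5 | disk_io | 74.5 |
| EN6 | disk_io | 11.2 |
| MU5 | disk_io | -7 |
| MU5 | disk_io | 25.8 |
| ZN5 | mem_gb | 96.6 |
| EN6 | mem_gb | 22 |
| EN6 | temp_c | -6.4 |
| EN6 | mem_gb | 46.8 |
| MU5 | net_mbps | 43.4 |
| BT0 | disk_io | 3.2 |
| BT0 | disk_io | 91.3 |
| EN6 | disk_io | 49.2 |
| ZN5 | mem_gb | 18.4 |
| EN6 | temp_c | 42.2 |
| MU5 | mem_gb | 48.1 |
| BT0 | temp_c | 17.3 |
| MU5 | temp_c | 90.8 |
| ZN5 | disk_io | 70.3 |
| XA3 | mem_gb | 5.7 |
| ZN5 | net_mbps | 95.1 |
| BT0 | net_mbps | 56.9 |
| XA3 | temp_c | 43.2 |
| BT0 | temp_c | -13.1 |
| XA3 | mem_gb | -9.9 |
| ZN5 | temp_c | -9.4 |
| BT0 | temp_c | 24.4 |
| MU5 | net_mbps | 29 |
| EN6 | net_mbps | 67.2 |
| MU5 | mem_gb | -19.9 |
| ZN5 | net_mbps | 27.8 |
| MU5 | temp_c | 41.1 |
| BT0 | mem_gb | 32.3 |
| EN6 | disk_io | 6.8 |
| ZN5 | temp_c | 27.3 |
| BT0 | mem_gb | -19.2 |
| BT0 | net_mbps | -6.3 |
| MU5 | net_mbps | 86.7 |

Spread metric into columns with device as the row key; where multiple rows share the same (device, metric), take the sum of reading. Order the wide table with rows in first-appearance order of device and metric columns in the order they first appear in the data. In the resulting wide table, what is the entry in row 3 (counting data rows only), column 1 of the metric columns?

With rows in first-appearance order of device, row 3 is device=MU5. metric columns in first-appearance order: mem_gb, disk_io, net_mbps, temp_c; column 1 is mem_gb.
Long rows with device=MU5, metric=mem_gb: 85.3 + 48.1 + -19.9 = 113.5.

113.5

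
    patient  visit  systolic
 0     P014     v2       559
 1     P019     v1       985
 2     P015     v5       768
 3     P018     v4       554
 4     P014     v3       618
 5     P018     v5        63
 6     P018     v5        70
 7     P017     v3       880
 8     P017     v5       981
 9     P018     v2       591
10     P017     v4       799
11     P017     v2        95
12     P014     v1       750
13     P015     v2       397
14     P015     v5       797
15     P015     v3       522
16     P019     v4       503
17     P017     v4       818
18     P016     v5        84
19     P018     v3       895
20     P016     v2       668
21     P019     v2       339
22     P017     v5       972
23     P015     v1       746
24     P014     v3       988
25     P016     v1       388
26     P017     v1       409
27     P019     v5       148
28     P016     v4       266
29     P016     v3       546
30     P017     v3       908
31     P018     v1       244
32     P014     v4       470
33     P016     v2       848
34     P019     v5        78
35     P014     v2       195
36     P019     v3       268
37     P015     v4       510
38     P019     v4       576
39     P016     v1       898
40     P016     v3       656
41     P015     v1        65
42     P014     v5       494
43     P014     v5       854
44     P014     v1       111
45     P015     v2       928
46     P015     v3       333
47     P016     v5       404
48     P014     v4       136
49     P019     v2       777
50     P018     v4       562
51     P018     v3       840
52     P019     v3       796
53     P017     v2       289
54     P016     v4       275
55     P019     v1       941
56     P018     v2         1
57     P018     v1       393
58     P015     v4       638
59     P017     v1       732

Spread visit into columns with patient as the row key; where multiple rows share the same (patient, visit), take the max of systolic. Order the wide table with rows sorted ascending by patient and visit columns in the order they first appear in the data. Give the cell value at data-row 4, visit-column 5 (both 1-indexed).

908

With rows sorted ascending by patient, row 4 is patient=P017. visit columns in first-appearance order: v2, v1, v5, v4, v3; column 5 is v3.
Long rows with patient=P017, visit=v3: max(880, 908) = 908.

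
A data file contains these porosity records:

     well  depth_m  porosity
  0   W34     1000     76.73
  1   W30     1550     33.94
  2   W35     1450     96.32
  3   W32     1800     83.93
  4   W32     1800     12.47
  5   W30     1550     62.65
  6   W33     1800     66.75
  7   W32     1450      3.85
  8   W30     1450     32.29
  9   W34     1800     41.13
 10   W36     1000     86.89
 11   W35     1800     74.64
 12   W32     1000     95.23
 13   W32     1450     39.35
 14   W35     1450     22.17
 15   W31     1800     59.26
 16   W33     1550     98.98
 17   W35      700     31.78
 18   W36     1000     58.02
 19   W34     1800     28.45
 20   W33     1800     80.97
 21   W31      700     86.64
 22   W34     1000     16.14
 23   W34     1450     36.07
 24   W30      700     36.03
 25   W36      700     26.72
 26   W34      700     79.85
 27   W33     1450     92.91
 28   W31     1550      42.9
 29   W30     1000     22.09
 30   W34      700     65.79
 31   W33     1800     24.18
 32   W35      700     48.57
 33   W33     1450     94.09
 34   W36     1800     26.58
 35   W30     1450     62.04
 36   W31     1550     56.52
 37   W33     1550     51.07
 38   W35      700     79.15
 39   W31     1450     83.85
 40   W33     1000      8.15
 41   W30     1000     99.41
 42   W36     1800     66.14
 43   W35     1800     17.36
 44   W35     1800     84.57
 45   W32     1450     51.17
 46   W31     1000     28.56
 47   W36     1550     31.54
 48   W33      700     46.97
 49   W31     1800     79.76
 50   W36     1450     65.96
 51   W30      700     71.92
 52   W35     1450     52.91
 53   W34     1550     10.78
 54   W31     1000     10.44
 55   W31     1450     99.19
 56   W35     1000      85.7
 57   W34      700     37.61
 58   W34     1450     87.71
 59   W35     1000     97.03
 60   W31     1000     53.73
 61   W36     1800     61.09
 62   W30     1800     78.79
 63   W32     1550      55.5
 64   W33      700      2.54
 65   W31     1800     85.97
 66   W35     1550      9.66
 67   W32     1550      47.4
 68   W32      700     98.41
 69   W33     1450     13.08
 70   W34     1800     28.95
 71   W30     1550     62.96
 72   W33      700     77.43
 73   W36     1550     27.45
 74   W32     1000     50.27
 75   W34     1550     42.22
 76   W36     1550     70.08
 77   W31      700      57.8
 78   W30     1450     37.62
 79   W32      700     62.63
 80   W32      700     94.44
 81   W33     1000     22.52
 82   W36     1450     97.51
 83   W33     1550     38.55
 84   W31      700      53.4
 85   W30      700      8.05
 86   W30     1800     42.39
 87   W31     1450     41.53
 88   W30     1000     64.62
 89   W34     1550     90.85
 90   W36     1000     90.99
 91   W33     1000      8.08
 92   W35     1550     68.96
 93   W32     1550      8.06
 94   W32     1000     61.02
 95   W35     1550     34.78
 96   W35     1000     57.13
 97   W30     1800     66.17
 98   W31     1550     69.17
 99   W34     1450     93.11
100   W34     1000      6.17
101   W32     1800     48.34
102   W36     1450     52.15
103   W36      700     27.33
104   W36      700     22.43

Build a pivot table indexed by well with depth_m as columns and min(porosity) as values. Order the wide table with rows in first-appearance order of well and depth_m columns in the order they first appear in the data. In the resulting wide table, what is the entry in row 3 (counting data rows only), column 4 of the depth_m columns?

17.36

With rows in first-appearance order of well, row 3 is well=W35. depth_m columns in first-appearance order: 1000, 1550, 1450, 1800, 700; column 4 is 1800.
Long rows with well=W35, depth_m=1800: min(74.64, 17.36, 84.57) = 17.36.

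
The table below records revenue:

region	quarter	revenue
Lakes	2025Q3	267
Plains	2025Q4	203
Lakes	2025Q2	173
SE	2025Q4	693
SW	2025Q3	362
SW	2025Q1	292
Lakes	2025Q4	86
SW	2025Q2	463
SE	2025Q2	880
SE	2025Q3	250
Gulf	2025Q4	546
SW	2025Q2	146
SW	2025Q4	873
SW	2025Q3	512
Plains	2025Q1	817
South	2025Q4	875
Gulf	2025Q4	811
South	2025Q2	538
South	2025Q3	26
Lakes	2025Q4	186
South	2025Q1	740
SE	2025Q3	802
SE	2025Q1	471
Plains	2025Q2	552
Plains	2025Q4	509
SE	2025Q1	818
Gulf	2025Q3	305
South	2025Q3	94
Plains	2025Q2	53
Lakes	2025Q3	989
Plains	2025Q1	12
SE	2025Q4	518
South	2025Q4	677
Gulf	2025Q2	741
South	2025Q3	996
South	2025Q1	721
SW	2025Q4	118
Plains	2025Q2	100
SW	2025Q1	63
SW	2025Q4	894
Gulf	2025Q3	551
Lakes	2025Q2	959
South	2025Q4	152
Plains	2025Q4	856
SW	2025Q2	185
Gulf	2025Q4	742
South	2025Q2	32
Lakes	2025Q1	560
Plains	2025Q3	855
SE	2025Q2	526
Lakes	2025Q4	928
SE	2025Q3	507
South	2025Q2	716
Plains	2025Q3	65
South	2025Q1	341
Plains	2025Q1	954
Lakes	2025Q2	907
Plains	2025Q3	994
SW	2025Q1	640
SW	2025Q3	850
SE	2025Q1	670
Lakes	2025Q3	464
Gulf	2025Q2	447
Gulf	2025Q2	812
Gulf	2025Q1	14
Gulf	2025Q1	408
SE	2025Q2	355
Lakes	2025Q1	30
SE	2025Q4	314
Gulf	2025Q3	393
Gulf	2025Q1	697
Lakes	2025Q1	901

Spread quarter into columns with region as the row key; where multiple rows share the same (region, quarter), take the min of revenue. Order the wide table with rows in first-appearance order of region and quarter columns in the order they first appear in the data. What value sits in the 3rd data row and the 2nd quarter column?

With rows in first-appearance order of region, row 3 is region=SE. quarter columns in first-appearance order: 2025Q3, 2025Q4, 2025Q2, 2025Q1; column 2 is 2025Q4.
Long rows with region=SE, quarter=2025Q4: min(693, 518, 314) = 314.

314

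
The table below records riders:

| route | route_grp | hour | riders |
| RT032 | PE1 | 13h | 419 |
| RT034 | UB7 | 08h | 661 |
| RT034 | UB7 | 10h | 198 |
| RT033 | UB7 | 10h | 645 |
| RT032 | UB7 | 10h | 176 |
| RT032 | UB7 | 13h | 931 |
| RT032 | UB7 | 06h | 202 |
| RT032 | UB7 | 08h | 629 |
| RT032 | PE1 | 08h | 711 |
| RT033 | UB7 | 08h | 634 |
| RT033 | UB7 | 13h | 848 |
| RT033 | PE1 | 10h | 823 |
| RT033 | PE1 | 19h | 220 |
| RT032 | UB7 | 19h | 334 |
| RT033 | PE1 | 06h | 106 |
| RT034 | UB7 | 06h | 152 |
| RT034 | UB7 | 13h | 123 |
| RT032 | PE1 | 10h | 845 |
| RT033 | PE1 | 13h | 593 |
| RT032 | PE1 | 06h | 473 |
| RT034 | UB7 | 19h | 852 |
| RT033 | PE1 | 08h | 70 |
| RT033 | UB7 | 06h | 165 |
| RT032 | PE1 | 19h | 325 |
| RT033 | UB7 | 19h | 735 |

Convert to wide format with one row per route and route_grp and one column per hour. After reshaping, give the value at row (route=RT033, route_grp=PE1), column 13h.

Wide layout: rows indexed by route and route_grp, columns are the 5 distinct hour values (13h, 08h, 10h, 06h, 19h).
Cell (route=RT033, route_grp=PE1, hour=13h) draws from the long row where route=RT033, route_grp=PE1 and hour=13h, which has riders=593.

593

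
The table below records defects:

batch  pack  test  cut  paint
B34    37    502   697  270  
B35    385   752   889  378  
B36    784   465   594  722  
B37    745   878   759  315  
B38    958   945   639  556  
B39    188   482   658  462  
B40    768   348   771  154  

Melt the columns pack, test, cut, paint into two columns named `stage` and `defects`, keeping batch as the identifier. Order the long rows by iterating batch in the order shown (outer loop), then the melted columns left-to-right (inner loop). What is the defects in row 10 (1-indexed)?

28 rows total (7 × 4). Row 10: index ⌊(10-1)/4⌋ = 2 into batch → B36; (10-1) mod 4 = 1 into the melted columns → test.
So row 10 is (B36, test, 465); defects = 465.

465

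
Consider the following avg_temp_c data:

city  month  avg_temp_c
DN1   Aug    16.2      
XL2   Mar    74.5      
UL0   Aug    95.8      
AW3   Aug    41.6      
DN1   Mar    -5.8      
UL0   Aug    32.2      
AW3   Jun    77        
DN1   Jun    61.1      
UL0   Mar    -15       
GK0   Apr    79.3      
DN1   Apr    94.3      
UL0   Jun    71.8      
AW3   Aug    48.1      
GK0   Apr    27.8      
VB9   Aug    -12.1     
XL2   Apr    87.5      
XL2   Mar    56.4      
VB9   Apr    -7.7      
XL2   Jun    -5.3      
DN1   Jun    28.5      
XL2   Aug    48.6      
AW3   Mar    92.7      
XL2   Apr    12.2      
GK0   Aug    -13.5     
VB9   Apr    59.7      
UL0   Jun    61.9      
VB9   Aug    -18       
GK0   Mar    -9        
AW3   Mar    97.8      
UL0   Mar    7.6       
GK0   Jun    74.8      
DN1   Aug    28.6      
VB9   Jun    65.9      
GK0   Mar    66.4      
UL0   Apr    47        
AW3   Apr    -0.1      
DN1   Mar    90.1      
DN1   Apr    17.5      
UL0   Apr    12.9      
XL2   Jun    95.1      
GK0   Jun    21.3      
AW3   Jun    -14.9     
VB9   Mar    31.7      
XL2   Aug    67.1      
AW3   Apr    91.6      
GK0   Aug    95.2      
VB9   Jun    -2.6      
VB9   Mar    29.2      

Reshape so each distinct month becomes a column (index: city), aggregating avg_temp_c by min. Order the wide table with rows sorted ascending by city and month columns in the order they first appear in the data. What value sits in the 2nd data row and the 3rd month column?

28.5

With rows sorted ascending by city, row 2 is city=DN1. month columns in first-appearance order: Aug, Mar, Jun, Apr; column 3 is Jun.
Long rows with city=DN1, month=Jun: min(61.1, 28.5) = 28.5.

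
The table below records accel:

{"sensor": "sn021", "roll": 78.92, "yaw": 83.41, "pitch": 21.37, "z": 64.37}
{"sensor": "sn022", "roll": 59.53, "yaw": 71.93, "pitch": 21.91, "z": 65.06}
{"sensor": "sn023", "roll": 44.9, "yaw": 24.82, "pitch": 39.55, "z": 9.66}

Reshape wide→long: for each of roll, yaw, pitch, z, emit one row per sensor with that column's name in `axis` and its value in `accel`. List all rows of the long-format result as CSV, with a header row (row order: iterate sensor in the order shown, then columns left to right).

Each (sensor, column) pair becomes one row: 3 × 4 = 12 rows.
For example, (sn021, roll) → accel=78.92.

sensor,axis,accel
sn021,roll,78.92
sn021,yaw,83.41
sn021,pitch,21.37
sn021,z,64.37
sn022,roll,59.53
sn022,yaw,71.93
sn022,pitch,21.91
sn022,z,65.06
sn023,roll,44.9
sn023,yaw,24.82
sn023,pitch,39.55
sn023,z,9.66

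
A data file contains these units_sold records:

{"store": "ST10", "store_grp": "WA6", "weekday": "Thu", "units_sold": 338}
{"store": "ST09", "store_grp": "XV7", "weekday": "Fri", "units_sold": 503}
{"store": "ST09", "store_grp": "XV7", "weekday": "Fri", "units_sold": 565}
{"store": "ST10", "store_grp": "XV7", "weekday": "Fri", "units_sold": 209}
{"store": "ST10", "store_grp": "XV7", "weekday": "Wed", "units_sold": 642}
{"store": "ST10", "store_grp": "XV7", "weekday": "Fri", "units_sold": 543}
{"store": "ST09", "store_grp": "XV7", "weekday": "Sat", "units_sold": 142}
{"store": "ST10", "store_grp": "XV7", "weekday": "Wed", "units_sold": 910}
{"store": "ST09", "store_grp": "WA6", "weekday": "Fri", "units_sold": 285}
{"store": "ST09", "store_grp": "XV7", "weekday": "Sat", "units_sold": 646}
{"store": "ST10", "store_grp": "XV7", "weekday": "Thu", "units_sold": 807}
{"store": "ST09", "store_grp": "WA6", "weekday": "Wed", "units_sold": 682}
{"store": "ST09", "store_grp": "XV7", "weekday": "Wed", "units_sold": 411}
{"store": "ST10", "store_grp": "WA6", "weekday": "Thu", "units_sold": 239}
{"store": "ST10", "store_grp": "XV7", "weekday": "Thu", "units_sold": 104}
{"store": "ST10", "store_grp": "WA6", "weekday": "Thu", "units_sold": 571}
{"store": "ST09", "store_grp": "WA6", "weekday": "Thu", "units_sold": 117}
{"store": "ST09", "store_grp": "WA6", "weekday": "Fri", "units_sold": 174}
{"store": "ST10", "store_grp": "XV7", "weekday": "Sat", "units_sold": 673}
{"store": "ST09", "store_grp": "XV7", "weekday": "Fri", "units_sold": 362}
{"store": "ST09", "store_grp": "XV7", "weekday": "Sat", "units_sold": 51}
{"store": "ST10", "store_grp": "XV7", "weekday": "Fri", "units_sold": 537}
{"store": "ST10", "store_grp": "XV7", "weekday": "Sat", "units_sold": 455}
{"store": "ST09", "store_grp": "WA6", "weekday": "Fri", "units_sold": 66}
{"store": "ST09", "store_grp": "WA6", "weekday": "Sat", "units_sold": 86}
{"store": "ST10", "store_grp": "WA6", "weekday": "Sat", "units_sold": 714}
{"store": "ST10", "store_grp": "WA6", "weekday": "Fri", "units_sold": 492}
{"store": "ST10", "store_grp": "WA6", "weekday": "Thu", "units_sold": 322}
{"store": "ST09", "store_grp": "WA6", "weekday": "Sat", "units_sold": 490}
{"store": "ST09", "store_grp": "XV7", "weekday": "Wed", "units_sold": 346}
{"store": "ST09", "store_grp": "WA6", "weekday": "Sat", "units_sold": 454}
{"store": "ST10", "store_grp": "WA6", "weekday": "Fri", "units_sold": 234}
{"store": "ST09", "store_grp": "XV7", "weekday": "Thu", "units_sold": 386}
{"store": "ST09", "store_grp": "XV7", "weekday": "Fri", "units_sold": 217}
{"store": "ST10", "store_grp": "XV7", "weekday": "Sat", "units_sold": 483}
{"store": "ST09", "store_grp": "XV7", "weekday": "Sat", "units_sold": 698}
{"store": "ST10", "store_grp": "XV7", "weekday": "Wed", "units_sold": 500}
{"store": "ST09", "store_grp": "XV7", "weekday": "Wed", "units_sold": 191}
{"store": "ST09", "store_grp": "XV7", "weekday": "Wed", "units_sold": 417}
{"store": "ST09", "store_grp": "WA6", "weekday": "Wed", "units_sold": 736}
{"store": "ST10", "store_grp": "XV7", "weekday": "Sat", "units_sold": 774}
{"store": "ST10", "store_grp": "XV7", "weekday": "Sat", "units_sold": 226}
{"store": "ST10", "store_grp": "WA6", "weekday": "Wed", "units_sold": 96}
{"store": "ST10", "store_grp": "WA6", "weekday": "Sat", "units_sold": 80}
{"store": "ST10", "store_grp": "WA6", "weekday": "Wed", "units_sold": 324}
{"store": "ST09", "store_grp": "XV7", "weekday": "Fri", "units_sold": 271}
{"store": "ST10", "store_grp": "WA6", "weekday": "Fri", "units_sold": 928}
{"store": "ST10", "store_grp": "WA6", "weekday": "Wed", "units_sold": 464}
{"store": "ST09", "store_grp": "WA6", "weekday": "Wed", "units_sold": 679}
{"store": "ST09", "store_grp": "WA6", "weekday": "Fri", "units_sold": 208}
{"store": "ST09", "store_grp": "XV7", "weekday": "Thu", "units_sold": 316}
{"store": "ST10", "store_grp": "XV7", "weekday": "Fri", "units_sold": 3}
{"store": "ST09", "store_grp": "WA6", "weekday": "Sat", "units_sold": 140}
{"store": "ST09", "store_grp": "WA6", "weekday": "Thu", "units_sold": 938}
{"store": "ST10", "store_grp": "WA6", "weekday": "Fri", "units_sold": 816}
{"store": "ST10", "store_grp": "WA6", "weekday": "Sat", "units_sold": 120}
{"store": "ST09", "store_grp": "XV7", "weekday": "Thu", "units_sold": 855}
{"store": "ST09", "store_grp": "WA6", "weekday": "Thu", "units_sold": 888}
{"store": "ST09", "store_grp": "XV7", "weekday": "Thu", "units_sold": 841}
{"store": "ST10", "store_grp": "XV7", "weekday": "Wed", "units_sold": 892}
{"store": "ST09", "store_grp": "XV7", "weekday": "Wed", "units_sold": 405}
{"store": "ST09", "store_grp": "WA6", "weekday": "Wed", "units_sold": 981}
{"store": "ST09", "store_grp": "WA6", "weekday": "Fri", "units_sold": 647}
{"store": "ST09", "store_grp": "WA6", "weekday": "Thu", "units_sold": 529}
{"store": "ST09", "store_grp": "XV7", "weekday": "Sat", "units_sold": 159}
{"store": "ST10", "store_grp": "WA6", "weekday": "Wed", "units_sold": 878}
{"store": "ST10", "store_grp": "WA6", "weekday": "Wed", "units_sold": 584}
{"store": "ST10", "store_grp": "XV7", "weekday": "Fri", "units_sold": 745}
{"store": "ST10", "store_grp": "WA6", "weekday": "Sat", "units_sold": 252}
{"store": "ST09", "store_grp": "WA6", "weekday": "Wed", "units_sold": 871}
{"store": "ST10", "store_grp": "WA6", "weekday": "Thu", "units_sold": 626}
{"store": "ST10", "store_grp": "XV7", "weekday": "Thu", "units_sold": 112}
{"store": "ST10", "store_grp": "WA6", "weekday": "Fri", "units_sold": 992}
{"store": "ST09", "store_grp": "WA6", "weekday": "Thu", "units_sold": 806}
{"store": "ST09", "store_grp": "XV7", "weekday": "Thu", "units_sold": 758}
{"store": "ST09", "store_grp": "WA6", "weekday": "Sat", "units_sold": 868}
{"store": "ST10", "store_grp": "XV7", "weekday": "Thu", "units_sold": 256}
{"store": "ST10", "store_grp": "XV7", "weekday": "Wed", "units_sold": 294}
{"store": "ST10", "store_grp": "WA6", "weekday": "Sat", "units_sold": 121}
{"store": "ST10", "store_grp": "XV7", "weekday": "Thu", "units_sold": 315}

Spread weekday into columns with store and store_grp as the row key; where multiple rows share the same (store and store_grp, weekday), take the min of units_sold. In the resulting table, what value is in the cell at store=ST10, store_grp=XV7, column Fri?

3

Rows with store=ST10, store_grp=XV7 and weekday=Fri: units_sold values are 209, 543, 537, 3, 745.
min(209, 543, 537, 3, 745) = 3.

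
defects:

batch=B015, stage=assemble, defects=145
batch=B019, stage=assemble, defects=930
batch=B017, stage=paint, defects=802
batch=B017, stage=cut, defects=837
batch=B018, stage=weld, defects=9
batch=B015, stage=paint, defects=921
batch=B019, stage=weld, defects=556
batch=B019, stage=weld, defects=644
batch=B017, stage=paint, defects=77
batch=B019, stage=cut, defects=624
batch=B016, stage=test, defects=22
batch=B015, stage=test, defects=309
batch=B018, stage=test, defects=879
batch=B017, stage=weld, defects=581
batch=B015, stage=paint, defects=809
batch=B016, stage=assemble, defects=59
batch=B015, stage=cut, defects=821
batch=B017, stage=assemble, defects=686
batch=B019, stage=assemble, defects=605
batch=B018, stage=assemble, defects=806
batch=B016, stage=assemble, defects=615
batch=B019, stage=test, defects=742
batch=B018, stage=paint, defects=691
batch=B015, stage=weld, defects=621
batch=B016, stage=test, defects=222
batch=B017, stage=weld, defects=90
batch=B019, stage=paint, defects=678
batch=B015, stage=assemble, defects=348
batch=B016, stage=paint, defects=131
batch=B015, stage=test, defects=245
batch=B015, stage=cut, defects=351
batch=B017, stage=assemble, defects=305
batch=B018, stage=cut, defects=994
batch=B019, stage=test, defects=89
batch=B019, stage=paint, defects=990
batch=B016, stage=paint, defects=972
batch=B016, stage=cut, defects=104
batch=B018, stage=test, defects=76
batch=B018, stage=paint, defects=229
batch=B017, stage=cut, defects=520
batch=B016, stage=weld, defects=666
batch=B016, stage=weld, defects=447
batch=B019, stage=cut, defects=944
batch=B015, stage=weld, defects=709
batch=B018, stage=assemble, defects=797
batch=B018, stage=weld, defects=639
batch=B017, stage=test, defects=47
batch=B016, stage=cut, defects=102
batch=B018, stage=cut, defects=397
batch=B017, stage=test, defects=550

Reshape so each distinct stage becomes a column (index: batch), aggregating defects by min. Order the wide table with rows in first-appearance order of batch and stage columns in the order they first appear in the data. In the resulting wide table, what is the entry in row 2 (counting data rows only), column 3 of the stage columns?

624

With rows in first-appearance order of batch, row 2 is batch=B019. stage columns in first-appearance order: assemble, paint, cut, weld, test; column 3 is cut.
Long rows with batch=B019, stage=cut: min(624, 944) = 624.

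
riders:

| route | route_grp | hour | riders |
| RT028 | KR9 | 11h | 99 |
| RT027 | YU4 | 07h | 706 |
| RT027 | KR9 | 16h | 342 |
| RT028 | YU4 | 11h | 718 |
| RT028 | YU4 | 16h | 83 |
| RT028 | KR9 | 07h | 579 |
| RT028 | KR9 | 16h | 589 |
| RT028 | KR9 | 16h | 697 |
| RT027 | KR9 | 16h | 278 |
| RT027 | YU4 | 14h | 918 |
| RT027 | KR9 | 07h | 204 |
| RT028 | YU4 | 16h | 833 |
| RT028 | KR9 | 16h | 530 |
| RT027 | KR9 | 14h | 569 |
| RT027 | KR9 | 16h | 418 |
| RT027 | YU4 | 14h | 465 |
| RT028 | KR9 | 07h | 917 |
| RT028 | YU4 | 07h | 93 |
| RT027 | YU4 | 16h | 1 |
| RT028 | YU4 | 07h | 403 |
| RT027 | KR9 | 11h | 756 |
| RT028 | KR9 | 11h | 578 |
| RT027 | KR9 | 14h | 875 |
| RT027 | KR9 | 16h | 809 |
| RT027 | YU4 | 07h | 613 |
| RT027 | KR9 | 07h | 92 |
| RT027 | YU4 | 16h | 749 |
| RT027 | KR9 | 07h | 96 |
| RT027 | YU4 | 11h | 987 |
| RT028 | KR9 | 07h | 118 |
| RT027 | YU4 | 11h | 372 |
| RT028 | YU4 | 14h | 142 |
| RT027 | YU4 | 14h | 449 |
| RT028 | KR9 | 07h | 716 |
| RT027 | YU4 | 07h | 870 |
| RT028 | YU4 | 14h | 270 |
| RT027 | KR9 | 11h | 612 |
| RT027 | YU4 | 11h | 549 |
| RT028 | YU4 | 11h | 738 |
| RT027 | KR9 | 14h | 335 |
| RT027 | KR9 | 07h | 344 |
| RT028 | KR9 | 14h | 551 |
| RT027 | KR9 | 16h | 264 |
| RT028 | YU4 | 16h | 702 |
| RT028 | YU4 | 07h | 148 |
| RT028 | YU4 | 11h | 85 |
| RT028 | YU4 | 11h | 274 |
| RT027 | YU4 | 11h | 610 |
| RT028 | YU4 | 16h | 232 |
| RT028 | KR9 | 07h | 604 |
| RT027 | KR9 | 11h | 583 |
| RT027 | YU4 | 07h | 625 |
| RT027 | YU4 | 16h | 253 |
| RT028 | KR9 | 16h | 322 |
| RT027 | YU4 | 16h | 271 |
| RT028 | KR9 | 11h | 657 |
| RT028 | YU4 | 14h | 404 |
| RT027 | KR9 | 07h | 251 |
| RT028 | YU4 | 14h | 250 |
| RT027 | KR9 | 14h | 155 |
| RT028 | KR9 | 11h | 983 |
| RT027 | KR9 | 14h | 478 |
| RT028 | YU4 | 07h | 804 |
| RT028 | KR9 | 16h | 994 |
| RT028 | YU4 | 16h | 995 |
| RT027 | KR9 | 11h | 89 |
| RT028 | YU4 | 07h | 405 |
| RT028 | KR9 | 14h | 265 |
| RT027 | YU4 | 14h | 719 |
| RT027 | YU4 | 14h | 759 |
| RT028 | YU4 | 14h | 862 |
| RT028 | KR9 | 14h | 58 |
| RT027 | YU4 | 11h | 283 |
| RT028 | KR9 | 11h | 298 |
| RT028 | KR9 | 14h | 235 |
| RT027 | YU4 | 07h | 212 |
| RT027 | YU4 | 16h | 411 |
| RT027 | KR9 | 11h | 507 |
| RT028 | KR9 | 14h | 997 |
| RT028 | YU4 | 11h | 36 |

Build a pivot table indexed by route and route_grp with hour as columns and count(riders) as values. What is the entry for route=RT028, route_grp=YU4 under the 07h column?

Rows with route=RT028, route_grp=YU4 and hour=07h: riders values are 93, 403, 148, 804, 405.
5 rows match — count = 5.

5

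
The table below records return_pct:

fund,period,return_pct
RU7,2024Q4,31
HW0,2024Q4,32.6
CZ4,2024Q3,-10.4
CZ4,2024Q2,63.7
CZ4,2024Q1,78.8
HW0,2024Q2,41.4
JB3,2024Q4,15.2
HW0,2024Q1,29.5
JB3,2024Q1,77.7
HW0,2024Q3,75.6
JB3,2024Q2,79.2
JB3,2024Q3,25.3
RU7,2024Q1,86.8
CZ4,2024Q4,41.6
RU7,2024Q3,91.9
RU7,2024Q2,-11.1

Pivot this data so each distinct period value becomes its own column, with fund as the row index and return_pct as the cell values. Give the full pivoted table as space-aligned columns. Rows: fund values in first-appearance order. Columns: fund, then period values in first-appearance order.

Columns: fund plus the 4 distinct period values (2024Q4, 2024Q3, 2024Q2, 2024Q1).
For example, row RU7 column 2024Q4 takes return_pct=31 from the long row (RU7, 2024Q4).

fund  2024Q4  2024Q3  2024Q2  2024Q1
RU7   31      91.9    -11.1   86.8  
HW0   32.6    75.6    41.4    29.5  
CZ4   41.6    -10.4   63.7    78.8  
JB3   15.2    25.3    79.2    77.7  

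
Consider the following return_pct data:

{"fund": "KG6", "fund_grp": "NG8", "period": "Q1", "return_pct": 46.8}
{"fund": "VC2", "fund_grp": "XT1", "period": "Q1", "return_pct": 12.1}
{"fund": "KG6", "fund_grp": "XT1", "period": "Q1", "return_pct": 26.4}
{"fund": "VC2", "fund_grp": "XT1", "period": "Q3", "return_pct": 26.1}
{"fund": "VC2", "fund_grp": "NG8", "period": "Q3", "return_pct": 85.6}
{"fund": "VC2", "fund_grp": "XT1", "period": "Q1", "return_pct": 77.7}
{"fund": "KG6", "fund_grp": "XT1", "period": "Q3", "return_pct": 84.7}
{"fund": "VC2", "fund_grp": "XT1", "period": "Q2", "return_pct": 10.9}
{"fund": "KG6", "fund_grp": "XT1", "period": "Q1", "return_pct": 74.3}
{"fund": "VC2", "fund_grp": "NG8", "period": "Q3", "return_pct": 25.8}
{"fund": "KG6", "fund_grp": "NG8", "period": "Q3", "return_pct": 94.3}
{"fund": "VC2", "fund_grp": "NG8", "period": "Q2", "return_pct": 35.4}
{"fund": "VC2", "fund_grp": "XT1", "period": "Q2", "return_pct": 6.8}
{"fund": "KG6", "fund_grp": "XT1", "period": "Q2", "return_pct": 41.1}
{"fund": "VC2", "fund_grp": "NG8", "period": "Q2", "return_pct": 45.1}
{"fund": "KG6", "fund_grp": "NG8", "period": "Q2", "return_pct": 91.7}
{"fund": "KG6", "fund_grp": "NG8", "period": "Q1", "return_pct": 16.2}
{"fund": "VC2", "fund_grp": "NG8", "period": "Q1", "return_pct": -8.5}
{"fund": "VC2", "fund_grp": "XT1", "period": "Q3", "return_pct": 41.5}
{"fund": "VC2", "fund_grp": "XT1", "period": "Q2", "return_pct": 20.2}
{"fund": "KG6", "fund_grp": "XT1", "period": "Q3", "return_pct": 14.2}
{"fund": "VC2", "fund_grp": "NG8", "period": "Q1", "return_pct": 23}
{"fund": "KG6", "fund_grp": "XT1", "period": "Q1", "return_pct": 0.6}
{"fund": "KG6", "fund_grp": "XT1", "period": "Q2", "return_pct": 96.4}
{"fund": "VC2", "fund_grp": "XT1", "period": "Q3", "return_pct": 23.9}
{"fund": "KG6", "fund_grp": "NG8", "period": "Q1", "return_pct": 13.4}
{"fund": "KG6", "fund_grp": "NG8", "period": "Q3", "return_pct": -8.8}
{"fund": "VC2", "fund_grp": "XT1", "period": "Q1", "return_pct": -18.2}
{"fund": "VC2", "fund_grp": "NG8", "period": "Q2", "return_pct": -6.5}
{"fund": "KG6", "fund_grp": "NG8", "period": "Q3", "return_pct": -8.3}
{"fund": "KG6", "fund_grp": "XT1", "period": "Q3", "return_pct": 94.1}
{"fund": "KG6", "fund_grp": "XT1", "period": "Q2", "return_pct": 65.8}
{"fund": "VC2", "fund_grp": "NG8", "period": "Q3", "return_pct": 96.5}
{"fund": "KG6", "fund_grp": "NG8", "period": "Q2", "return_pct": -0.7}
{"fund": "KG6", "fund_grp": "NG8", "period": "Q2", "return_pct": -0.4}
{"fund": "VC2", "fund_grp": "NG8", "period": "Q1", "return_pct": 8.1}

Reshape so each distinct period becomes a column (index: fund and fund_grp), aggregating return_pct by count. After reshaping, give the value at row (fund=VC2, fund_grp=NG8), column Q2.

3

Rows with fund=VC2, fund_grp=NG8 and period=Q2: return_pct values are 35.4, 45.1, -6.5.
3 rows match — count = 3.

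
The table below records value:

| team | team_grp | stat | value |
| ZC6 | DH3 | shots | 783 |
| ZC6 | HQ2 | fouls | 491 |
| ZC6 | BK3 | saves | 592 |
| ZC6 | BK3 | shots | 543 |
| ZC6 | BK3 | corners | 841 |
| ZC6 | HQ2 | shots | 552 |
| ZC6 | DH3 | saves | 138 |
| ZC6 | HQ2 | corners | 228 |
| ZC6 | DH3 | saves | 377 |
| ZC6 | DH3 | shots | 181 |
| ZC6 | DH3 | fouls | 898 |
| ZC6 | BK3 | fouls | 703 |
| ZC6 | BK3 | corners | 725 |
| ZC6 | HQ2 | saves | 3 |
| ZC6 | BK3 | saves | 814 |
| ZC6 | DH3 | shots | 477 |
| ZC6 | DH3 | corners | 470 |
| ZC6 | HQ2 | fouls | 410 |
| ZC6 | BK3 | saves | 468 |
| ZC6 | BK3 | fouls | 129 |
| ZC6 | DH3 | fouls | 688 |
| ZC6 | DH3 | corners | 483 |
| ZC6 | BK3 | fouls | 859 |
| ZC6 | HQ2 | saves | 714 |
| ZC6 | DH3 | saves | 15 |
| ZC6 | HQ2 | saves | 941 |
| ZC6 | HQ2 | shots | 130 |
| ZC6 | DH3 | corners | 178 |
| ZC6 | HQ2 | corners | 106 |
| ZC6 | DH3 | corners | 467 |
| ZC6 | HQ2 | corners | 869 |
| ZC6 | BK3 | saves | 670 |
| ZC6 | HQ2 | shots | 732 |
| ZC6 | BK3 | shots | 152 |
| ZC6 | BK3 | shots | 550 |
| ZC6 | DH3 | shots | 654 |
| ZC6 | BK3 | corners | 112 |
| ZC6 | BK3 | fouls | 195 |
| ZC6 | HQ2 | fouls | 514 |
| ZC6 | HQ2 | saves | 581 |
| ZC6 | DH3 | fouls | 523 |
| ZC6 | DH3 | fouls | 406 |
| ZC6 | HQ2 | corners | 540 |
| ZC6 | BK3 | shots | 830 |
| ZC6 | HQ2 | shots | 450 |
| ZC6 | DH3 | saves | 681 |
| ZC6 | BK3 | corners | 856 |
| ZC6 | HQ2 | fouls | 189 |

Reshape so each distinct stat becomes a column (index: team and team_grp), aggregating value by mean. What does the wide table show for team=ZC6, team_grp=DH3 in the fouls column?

Rows with team=ZC6, team_grp=DH3 and stat=fouls: value values are 898, 688, 523, 406.
(898 + 688 + 523 + 406) / 4 = 628.75.

628.75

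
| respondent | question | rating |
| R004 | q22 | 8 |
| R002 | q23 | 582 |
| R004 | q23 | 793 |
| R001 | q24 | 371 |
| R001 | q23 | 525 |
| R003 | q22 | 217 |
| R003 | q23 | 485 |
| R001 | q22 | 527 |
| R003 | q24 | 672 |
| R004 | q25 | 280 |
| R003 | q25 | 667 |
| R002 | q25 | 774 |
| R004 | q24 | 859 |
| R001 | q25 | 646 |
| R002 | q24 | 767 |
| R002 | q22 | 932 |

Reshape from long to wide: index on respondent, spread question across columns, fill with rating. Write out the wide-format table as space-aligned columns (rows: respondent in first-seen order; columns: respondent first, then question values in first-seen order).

respondent  q22  q23  q24  q25
R004        8    793  859  280
R002        932  582  767  774
R001        527  525  371  646
R003        217  485  672  667

Columns: respondent plus the 4 distinct question values (q22, q23, q24, q25).
For example, row R004 column q22 takes rating=8 from the long row (R004, q22).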